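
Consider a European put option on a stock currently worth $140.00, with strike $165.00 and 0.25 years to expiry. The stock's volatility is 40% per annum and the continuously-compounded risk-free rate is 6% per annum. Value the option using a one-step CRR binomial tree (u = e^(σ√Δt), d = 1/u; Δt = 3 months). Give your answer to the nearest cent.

$25.42

CRR parameters: u = e^(σ√Δt) = e^(0.4·√0.25) = 1.2214, d = 1/u = 0.8187
Per-period rate: rΔt = 0.06·0.25 = 0.015, so R = e^0.015 = 1.0151
Risk-neutral probability p = (e^0.015 − 0.8187)/(1.2214 − 0.8187) = 0.1964/0.4027 = 0.4877
Terminal stock prices: S_u = 171, S_d = 114.6
Terminal payoffs (K − S): max(-5.996, 0) = 0, max(50.38, 0) = 50.38
Node 0 (S = 140): V_0 = e^(−0.015)·[0.4877·0.0000 + 0.5123·50.3777] = 25.4244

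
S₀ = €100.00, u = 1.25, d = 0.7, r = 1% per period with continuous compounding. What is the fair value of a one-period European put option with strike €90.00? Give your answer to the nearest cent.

Risk-neutral probability p = (e^0.01 − 0.7)/(1.25 − 0.7) = 0.3101/0.5500 = 0.5637
Terminal stock prices: S_u = 125, S_d = 70
Terminal payoffs (K − S): max(-35, 0) = 0, max(20, 0) = 20
Node 0 (S = 100): V_0 = e^(−0.01)·[0.5637·0.0000 + 0.4363·20.0000] = 8.6386

€8.64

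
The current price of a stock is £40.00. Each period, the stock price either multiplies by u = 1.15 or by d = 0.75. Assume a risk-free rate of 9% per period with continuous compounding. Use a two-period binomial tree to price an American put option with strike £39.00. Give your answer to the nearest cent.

Risk-neutral probability p = (e^0.09 − 0.75)/(1.15 − 0.75) = 0.3442/0.4000 = 0.8604
Terminal stock prices: S_uu = 52.9, S_ud = 34.5, S_dd = 22.5
Terminal payoffs (K − S): max(-13.9, 0) = 0, max(4.5, 0) = 4.5, max(16.5, 0) = 16.5
Node u (S = 46): continuation = e^(−0.09)·[0.8604·0.0000 + 0.1396·4.5000] = 0.5740; exercise value = 0.0000 ≤ continuation, so V_u = 0.5740
Node d (S = 30): continuation = e^(−0.09)·[0.8604·4.5000 + 0.1396·16.5000] = 5.6433; exercise value = 9.0000 > continuation, so V_d = 9.0000 (exercise)
Node 0 (S = 40): continuation = e^(−0.09)·[0.8604·0.5740 + 0.1396·9.0000] = 1.5993; exercise value = 0.0000 ≤ continuation, so V_0 = 1.5993

£1.60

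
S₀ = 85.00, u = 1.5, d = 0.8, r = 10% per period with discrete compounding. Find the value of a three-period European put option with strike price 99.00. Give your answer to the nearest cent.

13.27

Risk-neutral probability p = (1 + 0.1 − 0.8)/(1.5 − 0.8) = 0.3000/0.7000 = 0.4286
Terminal stock prices: S_uuu = 286.9, S_uud = 153, S_udd = 81.6, S_ddd = 43.52
Terminal payoffs (K − S): max(-187.9, 0) = 0, max(-54, 0) = 0, max(17.4, 0) = 17.4, max(55.48, 0) = 55.48
Node uu (S = 191.2): V_uu = 1/1.1·[0.4286·0.0000 + 0.5714·0.0000] = 0.0000
Node ud (S = 102): V_ud = 1/1.1·[0.4286·0.0000 + 0.5714·17.4000] = 9.0390
Node dd (S = 54.4): V_dd = 1/1.1·[0.4286·17.4000 + 0.5714·55.4800] = 35.6000
Node u (S = 127.5): V_u = 1/1.1·[0.4286·0.0000 + 0.5714·9.0390] = 4.6956
Node d (S = 68): V_d = 1/1.1·[0.4286·9.0390 + 0.5714·35.6000] = 22.0152
Node 0 (S = 85): V_0 = 1/1.1·[0.4286·4.6956 + 0.5714·22.0152] = 13.2659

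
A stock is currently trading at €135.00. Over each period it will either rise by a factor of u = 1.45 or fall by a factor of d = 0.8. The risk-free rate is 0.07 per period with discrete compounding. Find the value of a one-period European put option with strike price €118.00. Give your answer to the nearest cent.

Risk-neutral probability p = (1 + 0.07 − 0.8)/(1.45 − 0.8) = 0.2700/0.6500 = 0.4154
Terminal stock prices: S_u = 195.8, S_d = 108
Terminal payoffs (K − S): max(-77.75, 0) = 0, max(10, 0) = 10
Node 0 (S = 135): V_0 = 1/1.07·[0.4154·0.0000 + 0.5846·10.0000] = 5.4637

€5.46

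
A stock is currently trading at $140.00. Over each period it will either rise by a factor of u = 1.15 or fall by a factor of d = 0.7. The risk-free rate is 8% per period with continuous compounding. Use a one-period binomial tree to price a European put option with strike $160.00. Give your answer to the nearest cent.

Risk-neutral probability p = (e^0.08 − 0.7)/(1.15 − 0.7) = 0.3833/0.4500 = 0.8517
Terminal stock prices: S_u = 161, S_d = 98
Terminal payoffs (K − S): max(-1, 0) = 0, max(62, 0) = 62
Node 0 (S = 140): V_0 = e^(−0.08)·[0.8517·0.0000 + 0.1483·62.0000] = 8.4849

$8.48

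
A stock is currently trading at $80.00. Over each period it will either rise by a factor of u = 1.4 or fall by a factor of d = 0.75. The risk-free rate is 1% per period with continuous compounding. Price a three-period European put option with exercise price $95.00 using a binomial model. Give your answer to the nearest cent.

$26.25

Risk-neutral probability p = (e^0.01 − 0.75)/(1.4 − 0.75) = 0.2601/0.6500 = 0.4001
Terminal stock prices: S_uuu = 219.5, S_uud = 117.6, S_udd = 63, S_ddd = 33.75
Terminal payoffs (K − S): max(-124.5, 0) = 0, max(-22.6, 0) = 0, max(32, 0) = 32, max(61.25, 0) = 61.25
Node uu (S = 156.8): V_uu = e^(−0.01)·[0.4001·0.0000 + 0.5999·0.0000] = 0.0000
Node ud (S = 84): V_ud = e^(−0.01)·[0.4001·0.0000 + 0.5999·32.0000] = 19.0065
Node dd (S = 45): V_dd = e^(−0.01)·[0.4001·32.0000 + 0.5999·61.2500] = 49.0547
Node u (S = 112): V_u = e^(−0.01)·[0.4001·0.0000 + 0.5999·19.0065] = 11.2890
Node d (S = 60): V_d = e^(−0.01)·[0.4001·19.0065 + 0.5999·49.0547] = 36.6646
Node 0 (S = 80): V_0 = e^(−0.01)·[0.4001·11.2890 + 0.5999·36.6646] = 26.2486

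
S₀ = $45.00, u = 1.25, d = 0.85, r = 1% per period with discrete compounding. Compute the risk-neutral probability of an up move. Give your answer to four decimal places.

Risk-neutral probability p = (1 + 0.01 − 0.85)/(1.25 − 0.85) = 0.1600/0.4000 = 0.4000

p = 0.4000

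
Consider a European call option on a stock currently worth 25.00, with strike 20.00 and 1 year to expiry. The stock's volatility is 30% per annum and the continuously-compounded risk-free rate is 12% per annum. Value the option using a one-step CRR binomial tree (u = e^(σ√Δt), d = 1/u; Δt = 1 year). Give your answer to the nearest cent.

CRR parameters: u = e^(σ√Δt) = e^(0.3·√1) = 1.3499, d = 1/u = 0.7408
Per-period rate: rΔt = 0.12·1 = 0.12, so R = e^0.12 = 1.1275
Risk-neutral probability p = (e^0.12 − 0.7408)/(1.3499 − 0.7408) = 0.3867/0.6090 = 0.6349
Terminal stock prices: S_u = 33.75, S_d = 18.52
Terminal payoffs (S − K): max(13.75, 0) = 13.75, max(-1.48, 0) = 0
Node 0 (S = 25): V_0 = e^(−0.12)·[0.6349·13.7465 + 0.3651·0.0000] = 7.7407

7.74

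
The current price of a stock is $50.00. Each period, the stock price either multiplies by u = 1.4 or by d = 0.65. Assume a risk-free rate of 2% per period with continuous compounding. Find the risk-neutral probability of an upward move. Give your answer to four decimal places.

Risk-neutral probability p = (e^0.02 − 0.65)/(1.4 − 0.65) = 0.3702/0.7500 = 0.4936

p = 0.4936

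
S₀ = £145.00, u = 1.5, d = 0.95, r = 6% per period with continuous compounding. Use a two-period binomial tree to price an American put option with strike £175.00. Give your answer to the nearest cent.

Risk-neutral probability p = (e^0.06 − 0.95)/(1.5 − 0.95) = 0.1118/0.5500 = 0.2033
Terminal stock prices: S_uu = 326.2, S_ud = 206.6, S_dd = 130.9
Terminal payoffs (K − S): max(-151.2, 0) = 0, max(-31.62, 0) = 0, max(44.14, 0) = 44.14
Node u (S = 217.5): continuation = e^(−0.06)·[0.2033·0.0000 + 0.7967·0.0000] = 0.0000; exercise value = 0.0000 ≤ continuation, so V_u = 0.0000
Node d (S = 137.8): continuation = e^(−0.06)·[0.2033·0.0000 + 0.7967·44.1375] = 33.1149; exercise value = 37.2500 > continuation, so V_d = 37.2500 (exercise)
Node 0 (S = 145): continuation = e^(−0.06)·[0.2033·0.0000 + 0.7967·37.2500] = 27.9474; exercise value = 30.0000 > continuation, so V_0 = 30.0000 (exercise)

£30.00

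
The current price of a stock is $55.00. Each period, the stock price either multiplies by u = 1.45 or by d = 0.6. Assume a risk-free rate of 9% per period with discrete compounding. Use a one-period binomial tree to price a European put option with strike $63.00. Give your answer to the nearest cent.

Risk-neutral probability p = (1 + 0.09 − 0.6)/(1.45 − 0.6) = 0.4900/0.8500 = 0.5765
Terminal stock prices: S_u = 79.75, S_d = 33
Terminal payoffs (K − S): max(-16.75, 0) = 0, max(30, 0) = 30
Node 0 (S = 55): V_0 = 1/1.09·[0.5765·0.0000 + 0.4235·30.0000] = 11.6568

$11.66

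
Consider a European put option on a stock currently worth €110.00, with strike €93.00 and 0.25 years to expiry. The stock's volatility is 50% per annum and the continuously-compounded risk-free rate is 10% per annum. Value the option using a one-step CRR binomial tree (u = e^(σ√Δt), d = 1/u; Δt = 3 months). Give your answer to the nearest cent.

CRR parameters: u = e^(σ√Δt) = e^(0.5·√0.25) = 1.2840, d = 1/u = 0.7788
Per-period rate: rΔt = 0.1·0.25 = 0.025, so R = e^0.025 = 1.0253
Risk-neutral probability p = (e^0.025 − 0.7788)/(1.2840 − 0.7788) = 0.2465/0.5052 = 0.4879
Terminal stock prices: S_u = 141.2, S_d = 85.67
Terminal payoffs (K − S): max(-48.24, 0) = 0, max(7.332, 0) = 7.332
Node 0 (S = 110): V_0 = e^(−0.025)·[0.4879·0.0000 + 0.5121·7.3319] = 3.6618

€3.66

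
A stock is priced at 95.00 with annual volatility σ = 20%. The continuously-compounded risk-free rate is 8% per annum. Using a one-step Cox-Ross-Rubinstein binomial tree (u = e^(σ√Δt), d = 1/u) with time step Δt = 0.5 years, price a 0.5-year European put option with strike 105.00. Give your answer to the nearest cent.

CRR parameters: u = e^(σ√Δt) = e^(0.2·√0.5) = 1.1519, d = 1/u = 0.8681
Per-period rate: rΔt = 0.08·0.5 = 0.04, so R = e^0.04 = 1.0408
Risk-neutral probability p = (e^0.04 − 0.8681)/(1.1519 − 0.8681) = 0.1727/0.2838 = 0.6085
Terminal stock prices: S_u = 109.4, S_d = 82.47
Terminal payoffs (K − S): max(-4.431, 0) = 0, max(22.53, 0) = 22.53
Node 0 (S = 95): V_0 = e^(−0.04)·[0.6085·0.0000 + 0.3915·22.5283] = 8.4737

8.47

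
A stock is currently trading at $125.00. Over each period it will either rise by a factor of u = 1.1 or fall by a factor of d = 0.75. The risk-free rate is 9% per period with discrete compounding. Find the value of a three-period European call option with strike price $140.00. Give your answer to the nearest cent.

Risk-neutral probability p = (1 + 0.09 − 0.75)/(1.1 − 0.75) = 0.3400/0.3500 = 0.9714
Terminal stock prices: S_uuu = 166.4, S_uud = 113.4, S_udd = 77.34, S_ddd = 52.73
Terminal payoffs (S − K): max(26.38, 0) = 26.38, max(-26.56, 0) = 0, max(-62.66, 0) = 0, max(-87.27, 0) = 0
Node uu (S = 151.3): V_uu = 1/1.09·[0.9714·26.3750 + 0.0286·0.0000] = 23.5059
Node ud (S = 103.1): V_ud = 1/1.09·[0.9714·0.0000 + 0.0286·0.0000] = 0.0000
Node dd (S = 70.31): V_dd = 1/1.09·[0.9714·0.0000 + 0.0286·0.0000] = 0.0000
Node u (S = 137.5): V_u = 1/1.09·[0.9714·23.5059 + 0.0286·0.0000] = 20.9489
Node d (S = 93.75): V_d = 1/1.09·[0.9714·0.0000 + 0.0286·0.0000] = 0.0000
Node 0 (S = 125): V_0 = 1/1.09·[0.9714·20.9489 + 0.0286·0.0000] = 18.6701

$18.67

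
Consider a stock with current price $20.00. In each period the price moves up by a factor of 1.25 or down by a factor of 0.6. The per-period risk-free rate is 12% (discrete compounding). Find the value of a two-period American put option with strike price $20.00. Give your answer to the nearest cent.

Risk-neutral probability p = (1 + 0.12 − 0.6)/(1.25 − 0.6) = 0.5200/0.6500 = 0.8000
Terminal stock prices: S_uu = 31.25, S_ud = 15, S_dd = 7.2
Terminal payoffs (K − S): max(-11.25, 0) = 0, max(5, 0) = 5, max(12.8, 0) = 12.8
Node u (S = 25): continuation = 1/1.12·[0.8000·0.0000 + 0.2000·5.0000] = 0.8929; exercise value = 0.0000 ≤ continuation, so V_u = 0.8929
Node d (S = 12): continuation = 1/1.12·[0.8000·5.0000 + 0.2000·12.8000] = 5.8571; exercise value = 8.0000 > continuation, so V_d = 8.0000 (exercise)
Node 0 (S = 20): continuation = 1/1.12·[0.8000·0.8929 + 0.2000·8.0000] = 2.0663; exercise value = 0.0000 ≤ continuation, so V_0 = 2.0663

$2.07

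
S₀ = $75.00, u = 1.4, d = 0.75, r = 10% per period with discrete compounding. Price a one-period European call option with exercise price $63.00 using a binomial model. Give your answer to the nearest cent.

Risk-neutral probability p = (1 + 0.1 − 0.75)/(1.4 − 0.75) = 0.3500/0.6500 = 0.5385
Terminal stock prices: S_u = 105, S_d = 56.25
Terminal payoffs (S − K): max(42, 0) = 42, max(-6.75, 0) = 0
Node 0 (S = 75): V_0 = 1/1.1·[0.5385·42.0000 + 0.4615·0.0000] = 20.5594

$20.56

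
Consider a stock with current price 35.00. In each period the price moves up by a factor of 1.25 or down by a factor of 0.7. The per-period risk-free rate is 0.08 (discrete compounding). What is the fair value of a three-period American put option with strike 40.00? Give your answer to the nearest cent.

6.35

Risk-neutral probability p = (1 + 0.08 − 0.7)/(1.25 − 0.7) = 0.3800/0.5500 = 0.6909
Terminal stock prices: S_uuu = 68.36, S_uud = 38.28, S_udd = 21.44, S_ddd = 12
Terminal payoffs (K − S): max(-28.36, 0) = 0, max(1.719, 0) = 1.719, max(18.56, 0) = 18.56, max(28, 0) = 28
Node uu (S = 54.69): continuation = 1/1.08·[0.6909·0.0000 + 0.3091·1.7188] = 0.4919; exercise value = 0.0000 ≤ continuation, so V_uu = 0.4919
Node ud (S = 30.62): continuation = 1/1.08·[0.6909·1.7188 + 0.3091·18.5625] = 6.4120; exercise value = 9.3750 > continuation, so V_ud = 9.3750 (exercise)
Node dd (S = 17.15): continuation = 1/1.08·[0.6909·18.5625 + 0.3091·27.9950] = 19.8870; exercise value = 22.8500 > continuation, so V_dd = 22.8500 (exercise)
Node u (S = 43.75): continuation = 1/1.08·[0.6909·0.4919 + 0.3091·9.3750] = 2.9978; exercise value = 0.0000 ≤ continuation, so V_u = 2.9978
Node d (S = 24.5): continuation = 1/1.08·[0.6909·9.3750 + 0.3091·22.8500] = 12.5370; exercise value = 15.5000 > continuation, so V_d = 15.5000 (exercise)
Node 0 (S = 35): continuation = 1/1.08·[0.6909·2.9978 + 0.3091·15.5000] = 6.3538; exercise value = 5.0000 ≤ continuation, so V_0 = 6.3538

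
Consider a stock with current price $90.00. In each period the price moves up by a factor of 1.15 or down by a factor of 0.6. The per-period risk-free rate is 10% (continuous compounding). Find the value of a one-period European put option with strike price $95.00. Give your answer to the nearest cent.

$3.02

Risk-neutral probability p = (e^0.1 − 0.6)/(1.15 − 0.6) = 0.5052/0.5500 = 0.9185
Terminal stock prices: S_u = 103.5, S_d = 54
Terminal payoffs (K − S): max(-8.5, 0) = 0, max(41, 0) = 41
Node 0 (S = 90): V_0 = e^(−0.1)·[0.9185·0.0000 + 0.0815·41.0000] = 3.0238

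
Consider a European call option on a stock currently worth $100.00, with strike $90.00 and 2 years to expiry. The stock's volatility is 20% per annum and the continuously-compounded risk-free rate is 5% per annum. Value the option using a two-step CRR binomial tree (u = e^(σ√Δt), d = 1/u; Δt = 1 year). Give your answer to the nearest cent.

CRR parameters: u = e^(σ√Δt) = e^(0.2·√1) = 1.2214, d = 1/u = 0.8187
Per-period rate: rΔt = 0.05·1 = 0.05, so R = e^0.05 = 1.0513
Risk-neutral probability p = (e^0.05 − 0.8187)/(1.2214 − 0.8187) = 0.2325/0.4027 = 0.5775
Terminal stock prices: S_uu = 149.2, S_ud = 100, S_dd = 67.03
Terminal payoffs (S − K): max(59.18, 0) = 59.18, max(10, 0) = 10, max(-22.97, 0) = 0
Node u (S = 122.1): V_u = e^(−0.05)·[0.5775·59.1825 + 0.4225·10.0000] = 36.5296
Node d (S = 81.87): V_d = e^(−0.05)·[0.5775·10.0000 + 0.4225·0.0000] = 5.4933
Node 0 (S = 100): V_0 = e^(−0.05)·[0.5775·36.5296 + 0.4225·5.4933] = 22.2745

$22.27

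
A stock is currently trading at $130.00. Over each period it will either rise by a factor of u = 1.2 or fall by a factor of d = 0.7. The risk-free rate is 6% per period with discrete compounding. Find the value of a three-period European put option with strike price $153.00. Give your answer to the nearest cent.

$20.91

Risk-neutral probability p = (1 + 0.06 − 0.7)/(1.2 − 0.7) = 0.3600/0.5000 = 0.7200
Terminal stock prices: S_uuu = 224.6, S_uud = 131, S_udd = 76.44, S_ddd = 44.59
Terminal payoffs (K − S): max(-71.64, 0) = 0, max(21.96, 0) = 21.96, max(76.56, 0) = 76.56, max(108.4, 0) = 108.4
Node uu (S = 187.2): V_uu = 1/1.06·[0.7200·0.0000 + 0.2800·21.9600] = 5.8008
Node ud (S = 109.2): V_ud = 1/1.06·[0.7200·21.9600 + 0.2800·76.5600] = 35.1396
Node dd (S = 63.7): V_dd = 1/1.06·[0.7200·76.5600 + 0.2800·108.4100] = 80.6396
Node u (S = 156): V_u = 1/1.06·[0.7200·5.8008 + 0.2800·35.1396] = 13.2223
Node d (S = 91): V_d = 1/1.06·[0.7200·35.1396 + 0.2800·80.6396] = 45.1695
Node 0 (S = 130): V_0 = 1/1.06·[0.7200·13.2223 + 0.2800·45.1695] = 20.9127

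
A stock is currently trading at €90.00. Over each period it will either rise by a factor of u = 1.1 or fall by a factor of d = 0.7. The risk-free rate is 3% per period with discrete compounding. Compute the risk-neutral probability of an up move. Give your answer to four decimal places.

p = 0.8250

Risk-neutral probability p = (1 + 0.03 − 0.7)/(1.1 − 0.7) = 0.3300/0.4000 = 0.8250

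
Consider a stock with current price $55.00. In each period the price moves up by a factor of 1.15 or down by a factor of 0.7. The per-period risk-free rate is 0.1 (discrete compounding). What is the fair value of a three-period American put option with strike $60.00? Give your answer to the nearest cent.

$5.00

Risk-neutral probability p = (1 + 0.1 − 0.7)/(1.15 − 0.7) = 0.4000/0.4500 = 0.8889
Terminal stock prices: S_uuu = 83.65, S_uud = 50.92, S_udd = 30.99, S_ddd = 18.86
Terminal payoffs (K − S): max(-23.65, 0) = 0, max(9.084, 0) = 9.084, max(29.01, 0) = 29.01, max(41.14, 0) = 41.14
Node uu (S = 72.74): continuation = 1/1.1·[0.8889·0.0000 + 0.1111·9.0838] = 0.9176; exercise value = 0.0000 ≤ continuation, so V_uu = 0.9176
Node ud (S = 44.27): continuation = 1/1.1·[0.8889·9.0838 + 0.1111·29.0075] = 10.2705; exercise value = 15.7250 > continuation, so V_ud = 15.7250 (exercise)
Node dd (S = 26.95): continuation = 1/1.1·[0.8889·29.0075 + 0.1111·41.1350] = 27.5955; exercise value = 33.0500 > continuation, so V_dd = 33.0500 (exercise)
Node u (S = 63.25): continuation = 1/1.1·[0.8889·0.9176 + 0.1111·15.7250] = 2.3298; exercise value = 0.0000 ≤ continuation, so V_u = 2.3298
Node d (S = 38.5): continuation = 1/1.1·[0.8889·15.7250 + 0.1111·33.0500] = 16.0455; exercise value = 21.5000 > continuation, so V_d = 21.5000 (exercise)
Node 0 (S = 55): continuation = 1/1.1·[0.8889·2.3298 + 0.1111·21.5000] = 4.0544; exercise value = 5.0000 > continuation, so V_0 = 5.0000 (exercise)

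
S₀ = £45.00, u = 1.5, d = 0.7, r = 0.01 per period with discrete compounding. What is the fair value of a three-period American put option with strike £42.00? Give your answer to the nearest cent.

Risk-neutral probability p = (1 + 0.01 − 0.7)/(1.5 − 0.7) = 0.3100/0.8000 = 0.3875
Terminal stock prices: S_uuu = 151.9, S_uud = 70.88, S_udd = 33.07, S_ddd = 15.43
Terminal payoffs (K − S): max(-109.9, 0) = 0, max(-28.88, 0) = 0, max(8.925, 0) = 8.925, max(26.57, 0) = 26.57
Node uu (S = 101.2): continuation = 1/1.01·[0.3875·0.0000 + 0.6125·0.0000] = 0.0000; exercise value = 0.0000 ≤ continuation, so V_uu = 0.0000
Node ud (S = 47.25): continuation = 1/1.01·[0.3875·0.0000 + 0.6125·8.9250] = 5.4124; exercise value = 0.0000 ≤ continuation, so V_ud = 5.4124
Node dd (S = 22.05): continuation = 1/1.01·[0.3875·8.9250 + 0.6125·26.5650] = 19.5342; exercise value = 19.9500 > continuation, so V_dd = 19.9500 (exercise)
Node u (S = 67.5): continuation = 1/1.01·[0.3875·0.0000 + 0.6125·5.4124] = 3.2823; exercise value = 0.0000 ≤ continuation, so V_u = 3.2823
Node d (S = 31.5): continuation = 1/1.01·[0.3875·5.4124 + 0.6125·19.9500] = 14.1749; exercise value = 10.5000 ≤ continuation, so V_d = 14.1749
Node 0 (S = 45): continuation = 1/1.01·[0.3875·3.2823 + 0.6125·14.1749] = 9.8555; exercise value = 0.0000 ≤ continuation, so V_0 = 9.8555

£9.86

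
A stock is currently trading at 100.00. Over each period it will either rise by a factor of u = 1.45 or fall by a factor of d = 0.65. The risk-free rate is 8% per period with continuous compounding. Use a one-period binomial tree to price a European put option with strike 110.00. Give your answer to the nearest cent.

19.04

Risk-neutral probability p = (e^0.08 − 0.65)/(1.45 − 0.65) = 0.4333/0.8000 = 0.5416
Terminal stock prices: S_u = 145, S_d = 65
Terminal payoffs (K − S): max(-35, 0) = 0, max(45, 0) = 45
Node 0 (S = 100): V_0 = e^(−0.08)·[0.5416·0.0000 + 0.4584·45.0000] = 19.0417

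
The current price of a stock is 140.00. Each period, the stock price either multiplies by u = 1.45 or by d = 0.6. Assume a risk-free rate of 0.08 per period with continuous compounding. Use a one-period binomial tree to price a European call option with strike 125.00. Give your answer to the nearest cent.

40.94

Risk-neutral probability p = (e^0.08 − 0.6)/(1.45 − 0.6) = 0.4833/0.8500 = 0.5686
Terminal stock prices: S_u = 203, S_d = 84
Terminal payoffs (S − K): max(78, 0) = 78, max(-41, 0) = 0
Node 0 (S = 140): V_0 = e^(−0.08)·[0.5686·78.0000 + 0.4314·0.0000] = 40.9390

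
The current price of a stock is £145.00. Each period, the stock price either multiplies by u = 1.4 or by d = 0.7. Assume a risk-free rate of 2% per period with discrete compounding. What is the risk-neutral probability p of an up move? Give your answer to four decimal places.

Risk-neutral probability p = (1 + 0.02 − 0.7)/(1.4 − 0.7) = 0.3200/0.7000 = 0.4571

p = 0.4571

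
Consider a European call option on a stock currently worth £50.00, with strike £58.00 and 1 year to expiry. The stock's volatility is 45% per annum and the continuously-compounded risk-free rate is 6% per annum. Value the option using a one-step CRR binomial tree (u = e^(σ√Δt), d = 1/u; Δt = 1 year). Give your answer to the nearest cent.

CRR parameters: u = e^(σ√Δt) = e^(0.45·√1) = 1.5683, d = 1/u = 0.6376
Per-period rate: rΔt = 0.06·1 = 0.06, so R = e^0.06 = 1.0618
Risk-neutral probability p = (e^0.06 − 0.6376)/(1.5683 − 0.6376) = 0.4242/0.9307 = 0.4558
Terminal stock prices: S_u = 78.42, S_d = 31.88
Terminal payoffs (S − K): max(20.42, 0) = 20.42, max(-26.12, 0) = 0
Node 0 (S = 50): V_0 = e^(−0.06)·[0.4558·20.4156 + 0.5442·0.0000] = 8.7636

£8.76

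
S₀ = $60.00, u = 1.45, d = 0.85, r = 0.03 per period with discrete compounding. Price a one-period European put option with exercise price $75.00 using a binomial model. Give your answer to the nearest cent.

$16.31

Risk-neutral probability p = (1 + 0.03 − 0.85)/(1.45 − 0.85) = 0.1800/0.6000 = 0.3000
Terminal stock prices: S_u = 87, S_d = 51
Terminal payoffs (K − S): max(-12, 0) = 0, max(24, 0) = 24
Node 0 (S = 60): V_0 = 1/1.03·[0.3000·0.0000 + 0.7000·24.0000] = 16.3107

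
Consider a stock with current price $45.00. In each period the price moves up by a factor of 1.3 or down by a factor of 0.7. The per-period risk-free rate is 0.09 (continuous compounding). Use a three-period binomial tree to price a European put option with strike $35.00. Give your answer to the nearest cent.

Risk-neutral probability p = (e^0.09 − 0.7)/(1.3 − 0.7) = 0.3942/0.6000 = 0.6570
Terminal stock prices: S_uuu = 98.87, S_uud = 53.24, S_udd = 28.66, S_ddd = 15.43
Terminal payoffs (K − S): max(-63.87, 0) = 0, max(-18.24, 0) = 0, max(6.335, 0) = 6.335, max(19.57, 0) = 19.57
Node uu (S = 76.05): V_uu = e^(−0.09)·[0.6570·0.0000 + 0.3430·0.0000] = 0.0000
Node ud (S = 40.95): V_ud = e^(−0.09)·[0.6570·0.0000 + 0.3430·6.3350] = 1.9861
Node dd (S = 22.05): V_dd = e^(−0.09)·[0.6570·6.3350 + 0.3430·19.5650] = 9.9376
Node u (S = 58.5): V_u = e^(−0.09)·[0.6570·0.0000 + 0.3430·1.9861] = 0.6227
Node d (S = 31.5): V_d = e^(−0.09)·[0.6570·1.9861 + 0.3430·9.9376] = 4.3081
Node 0 (S = 45): V_0 = e^(−0.09)·[0.6570·0.6227 + 0.3430·4.3081] = 1.7245

$1.72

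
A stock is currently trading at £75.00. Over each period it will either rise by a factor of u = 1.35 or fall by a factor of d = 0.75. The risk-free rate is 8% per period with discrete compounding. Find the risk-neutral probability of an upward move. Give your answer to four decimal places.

Risk-neutral probability p = (1 + 0.08 − 0.75)/(1.35 − 0.75) = 0.3300/0.6000 = 0.5500

p = 0.5500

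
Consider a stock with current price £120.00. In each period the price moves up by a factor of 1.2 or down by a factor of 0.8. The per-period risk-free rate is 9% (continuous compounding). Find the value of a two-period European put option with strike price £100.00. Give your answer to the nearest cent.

£1.36

Risk-neutral probability p = (e^0.09 − 0.8)/(1.2 − 0.8) = 0.2942/0.4000 = 0.7354
Terminal stock prices: S_uu = 172.8, S_ud = 115.2, S_dd = 76.8
Terminal payoffs (K − S): max(-72.8, 0) = 0, max(-15.2, 0) = 0, max(23.2, 0) = 23.2
Node u (S = 144): V_u = e^(−0.09)·[0.7354·0.0000 + 0.2646·0.0000] = 0.0000
Node d (S = 96): V_d = e^(−0.09)·[0.7354·0.0000 + 0.2646·23.2000] = 5.6096
Node 0 (S = 120): V_0 = e^(−0.09)·[0.7354·0.0000 + 0.2646·5.6096] = 1.3564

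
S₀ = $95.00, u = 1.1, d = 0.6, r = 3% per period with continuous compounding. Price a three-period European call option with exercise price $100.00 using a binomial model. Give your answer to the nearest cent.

Risk-neutral probability p = (e^0.03 − 0.6)/(1.1 − 0.6) = 0.4305/0.5000 = 0.8609
Terminal stock prices: S_uuu = 126.4, S_uud = 68.97, S_udd = 37.62, S_ddd = 20.52
Terminal payoffs (S − K): max(26.45, 0) = 26.45, max(-31.03, 0) = 0, max(-62.38, 0) = 0, max(-79.48, 0) = 0
Node uu (S = 115): V_uu = e^(−0.03)·[0.8609·26.4450 + 0.1391·0.0000] = 22.0939
Node ud (S = 62.7): V_ud = e^(−0.03)·[0.8609·0.0000 + 0.1391·0.0000] = 0.0000
Node dd (S = 34.2): V_dd = e^(−0.03)·[0.8609·0.0000 + 0.1391·0.0000] = 0.0000
Node u (S = 104.5): V_u = e^(−0.03)·[0.8609·22.0939 + 0.1391·0.0000] = 18.4587
Node d (S = 57): V_d = e^(−0.03)·[0.8609·0.0000 + 0.1391·0.0000] = 0.0000
Node 0 (S = 95): V_0 = e^(−0.03)·[0.8609·18.4587 + 0.1391·0.0000] = 15.4216

$15.42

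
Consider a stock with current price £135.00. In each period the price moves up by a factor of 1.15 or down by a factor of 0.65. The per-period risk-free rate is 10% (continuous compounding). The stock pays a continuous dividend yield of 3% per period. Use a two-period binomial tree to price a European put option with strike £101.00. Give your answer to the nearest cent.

£0.88

Per-period risk-free factor R = e^0.1 = 1.1052; dividend-adjusted growth = e^(0.1−0.03) = 1.0725.
Risk-neutral probability p = (1.0725 − 0.65)/(1.15 − 0.65) = 0.4225/0.5000 = 0.8450
Terminal stock prices: S_uu = 178.5, S_ud = 100.9, S_dd = 57.04
Terminal payoffs (K − S): max(-77.54, 0) = 0, max(0.0875, 0) = 0.0875, max(43.96, 0) = 43.96
Node u (S = 155.2): V_u = e^(−0.1)·[0.8450·0.0000 + 0.1550·0.0875] = 0.0123
Node d (S = 87.75): V_d = e^(−0.1)·[0.8450·0.0875 + 0.1550·43.9625] = 6.2320
Node 0 (S = 135): V_0 = e^(−0.1)·[0.8450·0.0123 + 0.1550·6.2320] = 0.8833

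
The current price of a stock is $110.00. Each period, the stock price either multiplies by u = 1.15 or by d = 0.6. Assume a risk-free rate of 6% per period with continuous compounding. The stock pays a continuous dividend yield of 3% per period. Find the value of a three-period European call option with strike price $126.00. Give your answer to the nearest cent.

Per-period risk-free factor R = e^0.06 = 1.0618; dividend-adjusted growth = e^(0.06−0.03) = 1.0305.
Risk-neutral probability p = (1.0305 − 0.6)/(1.15 − 0.6) = 0.4305/0.5500 = 0.7826
Terminal stock prices: S_uuu = 167.3, S_uud = 87.28, S_udd = 45.54, S_ddd = 23.76
Terminal payoffs (S − K): max(41.3, 0) = 41.3, max(-38.72, 0) = 0, max(-80.46, 0) = 0, max(-102.2, 0) = 0
Node uu (S = 145.5): V_uu = e^(−0.06)·[0.7826·41.2962 + 0.2174·0.0000] = 30.4381
Node ud (S = 75.9): V_ud = e^(−0.06)·[0.7826·0.0000 + 0.2174·0.0000] = 0.0000
Node dd (S = 39.6): V_dd = e^(−0.06)·[0.7826·0.0000 + 0.2174·0.0000] = 0.0000
Node u (S = 126.5): V_u = e^(−0.06)·[0.7826·30.4381 + 0.2174·0.0000] = 22.4349
Node d (S = 66): V_d = e^(−0.06)·[0.7826·0.0000 + 0.2174·0.0000] = 0.0000
Node 0 (S = 110): V_0 = e^(−0.06)·[0.7826·22.4349 + 0.2174·0.0000] = 16.5360

$16.54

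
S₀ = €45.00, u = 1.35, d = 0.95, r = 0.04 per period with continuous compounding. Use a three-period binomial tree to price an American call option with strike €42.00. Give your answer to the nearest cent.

Risk-neutral probability p = (e^0.04 − 0.95)/(1.35 − 0.95) = 0.0908/0.4000 = 0.2270
Terminal stock prices: S_uuu = 110.7, S_uud = 77.91, S_udd = 54.83, S_ddd = 38.58
Terminal payoffs (S − K): max(68.72, 0) = 68.72, max(35.91, 0) = 35.91, max(12.83, 0) = 12.83, max(-3.418, 0) = 0
Node uu (S = 82.01): continuation = e^(−0.04)·[0.2270·68.7169 + 0.7730·35.9119] = 41.6593; exercise value = 40.0125 ≤ continuation, so V_uu = 41.6593
Node ud (S = 57.71): continuation = e^(−0.04)·[0.2270·35.9119 + 0.7730·12.8269] = 17.3593; exercise value = 15.7125 ≤ continuation, so V_ud = 17.3593
Node dd (S = 40.61): continuation = e^(−0.04)·[0.2270·12.8269 + 0.7730·0.0000] = 2.7979; exercise value = 0.0000 ≤ continuation, so V_dd = 2.7979
Node u (S = 60.75): continuation = e^(−0.04)·[0.2270·41.6593 + 0.7730·17.3593] = 21.9791; exercise value = 18.7500 ≤ continuation, so V_u = 21.9791
Node d (S = 42.75): continuation = e^(−0.04)·[0.2270·17.3593 + 0.7730·2.7979] = 5.8644; exercise value = 0.7500 ≤ continuation, so V_d = 5.8644
Node 0 (S = 45): continuation = e^(−0.04)·[0.2270·21.9791 + 0.7730·5.8644] = 9.1495; exercise value = 3.0000 ≤ continuation, so V_0 = 9.1495

€9.15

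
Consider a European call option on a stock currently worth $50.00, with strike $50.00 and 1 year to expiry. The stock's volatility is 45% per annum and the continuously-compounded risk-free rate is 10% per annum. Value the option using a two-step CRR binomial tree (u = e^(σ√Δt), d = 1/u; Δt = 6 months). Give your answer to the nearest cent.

$10.08

CRR parameters: u = e^(σ√Δt) = e^(0.45·√0.5) = 1.3746, d = 1/u = 0.7275
Per-period rate: rΔt = 0.1·0.5 = 0.05, so R = e^0.05 = 1.0513
Risk-neutral probability p = (e^0.05 − 0.7275)/(1.3746 − 0.7275) = 0.3238/0.6472 = 0.5003
Terminal stock prices: S_uu = 94.48, S_ud = 50, S_dd = 26.46
Terminal payoffs (S − K): max(44.48, 0) = 44.48, max(0, 0) = 0, max(-23.54, 0) = 0
Node u (S = 68.73): V_u = e^(−0.05)·[0.5003·44.4829 + 0.4997·0.0000] = 21.1710
Node d (S = 36.37): V_d = e^(−0.05)·[0.5003·0.0000 + 0.4997·0.0000] = 0.0000
Node 0 (S = 50): V_0 = e^(−0.05)·[0.5003·21.1710 + 0.4997·0.0000] = 10.0760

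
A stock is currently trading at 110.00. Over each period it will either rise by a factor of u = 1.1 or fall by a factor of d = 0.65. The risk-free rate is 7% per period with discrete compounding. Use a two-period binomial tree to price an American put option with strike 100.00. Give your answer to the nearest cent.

2.94

Risk-neutral probability p = (1 + 0.07 − 0.65)/(1.1 − 0.65) = 0.4200/0.4500 = 0.9333
Terminal stock prices: S_uu = 133.1, S_ud = 78.65, S_dd = 46.48
Terminal payoffs (K − S): max(-33.1, 0) = 0, max(21.35, 0) = 21.35, max(53.52, 0) = 53.52
Node u (S = 121): continuation = 1/1.07·[0.9333·0.0000 + 0.0667·21.3500] = 1.3302; exercise value = 0.0000 ≤ continuation, so V_u = 1.3302
Node d (S = 71.5): continuation = 1/1.07·[0.9333·21.3500 + 0.0667·53.5250] = 21.9579; exercise value = 28.5000 > continuation, so V_d = 28.5000 (exercise)
Node 0 (S = 110): continuation = 1/1.07·[0.9333·1.3302 + 0.0667·28.5000] = 2.9360; exercise value = 0.0000 ≤ continuation, so V_0 = 2.9360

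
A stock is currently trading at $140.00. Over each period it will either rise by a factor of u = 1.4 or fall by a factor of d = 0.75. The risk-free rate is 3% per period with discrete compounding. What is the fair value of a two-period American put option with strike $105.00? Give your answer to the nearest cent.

$8.02

Risk-neutral probability p = (1 + 0.03 − 0.75)/(1.4 − 0.75) = 0.2800/0.6500 = 0.4308
Terminal stock prices: S_uu = 274.4, S_ud = 147, S_dd = 78.75
Terminal payoffs (K − S): max(-169.4, 0) = 0, max(-42, 0) = 0, max(26.25, 0) = 26.25
Node u (S = 196): continuation = 1/1.03·[0.4308·0.0000 + 0.5692·0.0000] = 0.0000; exercise value = 0.0000 ≤ continuation, so V_u = 0.0000
Node d (S = 105): continuation = 1/1.03·[0.4308·0.0000 + 0.5692·26.2500] = 14.5071; exercise value = 0.0000 ≤ continuation, so V_d = 14.5071
Node 0 (S = 140): continuation = 1/1.03·[0.4308·0.0000 + 0.5692·14.5071] = 8.0174; exercise value = 0.0000 ≤ continuation, so V_0 = 8.0174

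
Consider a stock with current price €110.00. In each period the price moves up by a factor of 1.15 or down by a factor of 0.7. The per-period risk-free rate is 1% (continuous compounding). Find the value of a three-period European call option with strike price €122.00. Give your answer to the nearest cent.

€14.38

Risk-neutral probability p = (e^0.01 − 0.7)/(1.15 − 0.7) = 0.3101/0.4500 = 0.6890
Terminal stock prices: S_uuu = 167.3, S_uud = 101.8, S_udd = 61.98, S_ddd = 37.73
Terminal payoffs (S − K): max(45.3, 0) = 45.3, max(-20.17, 0) = 0, max(-60.02, 0) = 0, max(-84.27, 0) = 0
Node uu (S = 145.5): V_uu = e^(−0.01)·[0.6890·45.2962 + 0.3110·0.0000] = 30.8986
Node ud (S = 88.55): V_ud = e^(−0.01)·[0.6890·0.0000 + 0.3110·0.0000] = 0.0000
Node dd (S = 53.9): V_dd = e^(−0.01)·[0.6890·0.0000 + 0.3110·0.0000] = 0.0000
Node u (S = 126.5): V_u = e^(−0.01)·[0.6890·30.8986 + 0.3110·0.0000] = 21.0773
Node d (S = 77): V_d = e^(−0.01)·[0.6890·0.0000 + 0.3110·0.0000] = 0.0000
Node 0 (S = 110): V_0 = e^(−0.01)·[0.6890·21.0773 + 0.3110·0.0000] = 14.3778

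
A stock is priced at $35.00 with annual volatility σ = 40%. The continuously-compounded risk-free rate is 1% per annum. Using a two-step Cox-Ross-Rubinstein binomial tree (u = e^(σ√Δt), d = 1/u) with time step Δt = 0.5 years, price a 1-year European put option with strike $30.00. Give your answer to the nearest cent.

$3.16

CRR parameters: u = e^(σ√Δt) = e^(0.4·√0.5) = 1.3269, d = 1/u = 0.7536
Per-period rate: rΔt = 0.01·0.5 = 0.005, so R = e^0.005 = 1.0050
Risk-neutral probability p = (e^0.005 − 0.7536)/(1.3269 − 0.7536) = 0.2514/0.5733 = 0.4385
Terminal stock prices: S_uu = 61.62, S_ud = 35, S_dd = 19.88
Terminal payoffs (K − S): max(-31.62, 0) = 0, max(-5, 0) = 0, max(10.12, 0) = 10.12
Node u (S = 46.44): V_u = e^(−0.005)·[0.4385·0.0000 + 0.5615·0.0000] = 0.0000
Node d (S = 26.38): V_d = e^(−0.005)·[0.4385·0.0000 + 0.5615·10.1210] = 5.6546
Node 0 (S = 35): V_0 = e^(−0.005)·[0.4385·0.0000 + 0.5615·5.6546] = 3.1592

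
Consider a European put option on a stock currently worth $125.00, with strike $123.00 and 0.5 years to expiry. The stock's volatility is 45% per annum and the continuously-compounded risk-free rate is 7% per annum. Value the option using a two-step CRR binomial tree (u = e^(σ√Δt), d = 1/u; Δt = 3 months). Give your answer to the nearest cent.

$11.18

CRR parameters: u = e^(σ√Δt) = e^(0.45·√0.25) = 1.2523, d = 1/u = 0.7985
Per-period rate: rΔt = 0.07·0.25 = 0.0175, so R = e^0.0175 = 1.0177
Risk-neutral probability p = (e^0.0175 − 0.7985)/(1.2523 − 0.7985) = 0.2191/0.4538 = 0.4829
Terminal stock prices: S_uu = 196, S_ud = 125, S_dd = 79.7
Terminal payoffs (K − S): max(-73.04, 0) = 0, max(-2, 0) = 0, max(43.3, 0) = 43.3
Node u (S = 156.5): V_u = e^(−0.0175)·[0.4829·0.0000 + 0.5171·0.0000] = 0.0000
Node d (S = 99.81): V_d = e^(−0.0175)·[0.4829·0.0000 + 0.5171·43.2965] = 22.0007
Node 0 (S = 125): V_0 = e^(−0.0175)·[0.4829·0.0000 + 0.5171·22.0007] = 11.1795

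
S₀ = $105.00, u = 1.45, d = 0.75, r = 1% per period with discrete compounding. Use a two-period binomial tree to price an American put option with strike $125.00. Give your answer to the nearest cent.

Risk-neutral probability p = (1 + 0.01 − 0.75)/(1.45 − 0.75) = 0.2600/0.7000 = 0.3714
Terminal stock prices: S_uu = 220.8, S_ud = 114.2, S_dd = 59.06
Terminal payoffs (K − S): max(-95.76, 0) = 0, max(10.81, 0) = 10.81, max(65.94, 0) = 65.94
Node u (S = 152.2): continuation = 1/1.01·[0.3714·0.0000 + 0.6286·10.8125] = 6.7291; exercise value = 0.0000 ≤ continuation, so V_u = 6.7291
Node d (S = 78.75): continuation = 1/1.01·[0.3714·10.8125 + 0.6286·65.9375] = 45.0124; exercise value = 46.2500 > continuation, so V_d = 46.2500 (exercise)
Node 0 (S = 105): continuation = 1/1.01·[0.3714·6.7291 + 0.6286·46.2500] = 31.2582; exercise value = 20.0000 ≤ continuation, so V_0 = 31.2582

$31.26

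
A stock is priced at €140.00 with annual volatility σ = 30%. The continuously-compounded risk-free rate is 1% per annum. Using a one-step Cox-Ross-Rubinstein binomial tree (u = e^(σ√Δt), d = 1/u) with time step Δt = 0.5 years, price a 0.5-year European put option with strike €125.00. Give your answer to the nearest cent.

€6.33

CRR parameters: u = e^(σ√Δt) = e^(0.3·√0.5) = 1.2363, d = 1/u = 0.8089
Per-period rate: rΔt = 0.01·0.5 = 0.005, so R = e^0.005 = 1.0050
Risk-neutral probability p = (e^0.005 − 0.8089)/(1.2363 − 0.8089) = 0.1962/0.4275 = 0.4589
Terminal stock prices: S_u = 173.1, S_d = 113.2
Terminal payoffs (K − S): max(-48.08, 0) = 0, max(11.76, 0) = 11.76
Node 0 (S = 140): V_0 = e^(−0.005)·[0.4589·0.0000 + 0.5411·11.7599] = 6.3316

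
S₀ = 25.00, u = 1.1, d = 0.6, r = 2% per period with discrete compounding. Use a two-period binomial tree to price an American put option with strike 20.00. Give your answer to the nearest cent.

Risk-neutral probability p = (1 + 0.02 − 0.6)/(1.1 − 0.6) = 0.4200/0.5000 = 0.8400
Terminal stock prices: S_uu = 30.25, S_ud = 16.5, S_dd = 9
Terminal payoffs (K − S): max(-10.25, 0) = 0, max(3.5, 0) = 3.5, max(11, 0) = 11
Node u (S = 27.5): continuation = 1/1.02·[0.8400·0.0000 + 0.1600·3.5000] = 0.5490; exercise value = 0.0000 ≤ continuation, so V_u = 0.5490
Node d (S = 15): continuation = 1/1.02·[0.8400·3.5000 + 0.1600·11.0000] = 4.6078; exercise value = 5.0000 > continuation, so V_d = 5.0000 (exercise)
Node 0 (S = 25): continuation = 1/1.02·[0.8400·0.5490 + 0.1600·5.0000] = 1.2364; exercise value = 0.0000 ≤ continuation, so V_0 = 1.2364

1.24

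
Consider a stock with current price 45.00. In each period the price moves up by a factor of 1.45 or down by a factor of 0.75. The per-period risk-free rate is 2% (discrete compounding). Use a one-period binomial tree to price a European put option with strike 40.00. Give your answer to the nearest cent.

Risk-neutral probability p = (1 + 0.02 − 0.75)/(1.45 − 0.75) = 0.2700/0.7000 = 0.3857
Terminal stock prices: S_u = 65.25, S_d = 33.75
Terminal payoffs (K − S): max(-25.25, 0) = 0, max(6.25, 0) = 6.25
Node 0 (S = 45): V_0 = 1/1.02·[0.3857·0.0000 + 0.6143·6.2500] = 3.7640

3.76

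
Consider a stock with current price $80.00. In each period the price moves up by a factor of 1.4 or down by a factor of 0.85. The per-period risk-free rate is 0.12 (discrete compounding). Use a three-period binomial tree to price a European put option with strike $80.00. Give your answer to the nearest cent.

Risk-neutral probability p = (1 + 0.12 − 0.85)/(1.4 − 0.85) = 0.2700/0.5500 = 0.4909
Terminal stock prices: S_uuu = 219.5, S_uud = 133.3, S_udd = 80.92, S_ddd = 49.13
Terminal payoffs (K − S): max(-139.5, 0) = 0, max(-53.28, 0) = 0, max(-0.92, 0) = 0, max(30.87, 0) = 30.87
Node uu (S = 156.8): V_uu = 1/1.12·[0.4909·0.0000 + 0.5091·0.0000] = 0.0000
Node ud (S = 95.2): V_ud = 1/1.12·[0.4909·0.0000 + 0.5091·0.0000] = 0.0000
Node dd (S = 57.8): V_dd = 1/1.12·[0.4909·0.0000 + 0.5091·30.8700] = 14.0318
Node u (S = 112): V_u = 1/1.12·[0.4909·0.0000 + 0.5091·0.0000] = 0.0000
Node d (S = 68): V_d = 1/1.12·[0.4909·0.0000 + 0.5091·14.0318] = 6.3781
Node 0 (S = 80): V_0 = 1/1.12·[0.4909·0.0000 + 0.5091·6.3781] = 2.8991

$2.90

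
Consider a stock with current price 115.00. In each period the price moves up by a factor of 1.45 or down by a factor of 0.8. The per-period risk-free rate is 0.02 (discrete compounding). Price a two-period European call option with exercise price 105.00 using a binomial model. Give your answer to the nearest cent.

Risk-neutral probability p = (1 + 0.02 − 0.8)/(1.45 − 0.8) = 0.2200/0.6500 = 0.3385
Terminal stock prices: S_uu = 241.8, S_ud = 133.4, S_dd = 73.6
Terminal payoffs (S − K): max(136.8, 0) = 136.8, max(28.4, 0) = 28.4, max(-31.4, 0) = 0
Node u (S = 166.8): V_u = 1/1.02·[0.3385·136.7875 + 0.6615·28.4000] = 63.8088
Node d (S = 92): V_d = 1/1.02·[0.3385·28.4000 + 0.6615·0.0000] = 9.4238
Node 0 (S = 115): V_0 = 1/1.02·[0.3385·63.8088 + 0.6615·9.4238] = 27.2854

27.29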